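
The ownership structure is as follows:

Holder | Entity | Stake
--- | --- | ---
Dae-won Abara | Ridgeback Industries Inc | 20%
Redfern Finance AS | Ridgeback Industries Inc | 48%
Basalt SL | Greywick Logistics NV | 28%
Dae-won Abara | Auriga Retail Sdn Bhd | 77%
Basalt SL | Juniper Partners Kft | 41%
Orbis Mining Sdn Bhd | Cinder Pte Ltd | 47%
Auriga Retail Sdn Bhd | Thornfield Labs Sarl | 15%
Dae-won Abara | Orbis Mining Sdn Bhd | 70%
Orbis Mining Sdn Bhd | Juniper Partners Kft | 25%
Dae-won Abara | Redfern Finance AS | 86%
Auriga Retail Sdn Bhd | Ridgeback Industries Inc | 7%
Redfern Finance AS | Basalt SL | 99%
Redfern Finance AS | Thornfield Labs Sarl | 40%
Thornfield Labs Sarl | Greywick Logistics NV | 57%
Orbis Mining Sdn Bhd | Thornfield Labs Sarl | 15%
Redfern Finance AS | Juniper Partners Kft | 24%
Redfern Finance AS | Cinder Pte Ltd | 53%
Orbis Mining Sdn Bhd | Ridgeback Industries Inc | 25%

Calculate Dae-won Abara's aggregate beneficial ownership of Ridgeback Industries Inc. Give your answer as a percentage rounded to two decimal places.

Dae-won reaches Ridgeback along 4 paths.
Via Auriga: 77% × 7% = 5.39%.
Via Redfern: 86% × 48% = 41.28%.
Direct stake: 20% = 20%.
Via Orbis: 70% × 25% = 17.5%.
Total: 5.39% + 41.28% + 20% + 17.5% = 84.17%.

84.17%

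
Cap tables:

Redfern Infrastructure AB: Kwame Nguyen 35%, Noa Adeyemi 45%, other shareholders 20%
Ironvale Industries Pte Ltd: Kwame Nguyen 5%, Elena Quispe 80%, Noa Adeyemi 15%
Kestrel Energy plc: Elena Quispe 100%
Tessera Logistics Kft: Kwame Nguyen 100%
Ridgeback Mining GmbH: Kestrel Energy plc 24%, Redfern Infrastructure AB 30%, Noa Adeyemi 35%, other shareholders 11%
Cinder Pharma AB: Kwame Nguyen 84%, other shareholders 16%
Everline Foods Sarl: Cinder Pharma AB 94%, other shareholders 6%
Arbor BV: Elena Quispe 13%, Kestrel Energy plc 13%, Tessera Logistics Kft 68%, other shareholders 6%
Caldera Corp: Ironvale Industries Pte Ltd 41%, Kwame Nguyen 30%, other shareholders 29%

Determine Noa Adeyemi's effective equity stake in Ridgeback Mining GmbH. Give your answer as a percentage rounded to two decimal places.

Noa reaches Ridgeback along 2 paths.
Via Redfern: 45% × 30% = 13.5%.
Direct stake: 35% = 35%.
Total: 13.5% + 35% = 48.5%.
Rounded: 48.50%.

48.50%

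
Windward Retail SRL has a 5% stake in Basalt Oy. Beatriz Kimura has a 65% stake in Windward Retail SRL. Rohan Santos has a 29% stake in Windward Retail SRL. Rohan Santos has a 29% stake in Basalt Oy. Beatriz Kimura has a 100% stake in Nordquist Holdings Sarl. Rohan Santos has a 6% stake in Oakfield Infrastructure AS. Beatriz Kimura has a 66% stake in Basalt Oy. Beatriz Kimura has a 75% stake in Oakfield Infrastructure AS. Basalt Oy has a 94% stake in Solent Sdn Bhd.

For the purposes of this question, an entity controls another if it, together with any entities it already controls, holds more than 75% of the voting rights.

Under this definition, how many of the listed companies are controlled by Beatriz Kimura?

Beatriz holds 100% of Nordquist, so Beatriz controls Nordquist.
No other company's threshold is met.
Beatriz controls 1 company.

1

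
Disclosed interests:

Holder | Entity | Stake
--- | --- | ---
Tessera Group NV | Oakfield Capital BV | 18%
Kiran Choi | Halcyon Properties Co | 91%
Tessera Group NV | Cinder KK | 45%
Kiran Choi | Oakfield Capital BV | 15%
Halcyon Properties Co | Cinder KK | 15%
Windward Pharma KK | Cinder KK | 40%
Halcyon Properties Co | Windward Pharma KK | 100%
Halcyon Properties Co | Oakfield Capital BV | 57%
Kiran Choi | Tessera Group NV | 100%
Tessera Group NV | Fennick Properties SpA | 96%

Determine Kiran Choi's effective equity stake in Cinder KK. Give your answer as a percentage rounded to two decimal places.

Kiran reaches Cinder along 3 paths.
Via Tessera: 100% × 45% = 45%.
Via Halcyon: 91% × 15% = 13.65%.
Via Halcyon → Windward: 91% × 100% × 40% = 36.4%.
Total: 45% + 13.65% + 36.4% = 95.05%.

95.05%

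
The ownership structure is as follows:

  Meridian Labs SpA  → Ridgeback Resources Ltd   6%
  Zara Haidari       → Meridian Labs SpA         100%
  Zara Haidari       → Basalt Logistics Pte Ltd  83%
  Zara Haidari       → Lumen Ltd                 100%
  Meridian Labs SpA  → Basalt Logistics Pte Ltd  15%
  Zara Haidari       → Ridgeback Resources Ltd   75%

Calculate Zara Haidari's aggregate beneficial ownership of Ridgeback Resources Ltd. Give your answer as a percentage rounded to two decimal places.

Zara reaches Ridgeback along 2 paths.
Via Meridian: 100% × 6% = 6%.
Direct stake: 75% = 75%.
Total: 6% + 75% = 81%.
Rounded: 81.00%.

81.00%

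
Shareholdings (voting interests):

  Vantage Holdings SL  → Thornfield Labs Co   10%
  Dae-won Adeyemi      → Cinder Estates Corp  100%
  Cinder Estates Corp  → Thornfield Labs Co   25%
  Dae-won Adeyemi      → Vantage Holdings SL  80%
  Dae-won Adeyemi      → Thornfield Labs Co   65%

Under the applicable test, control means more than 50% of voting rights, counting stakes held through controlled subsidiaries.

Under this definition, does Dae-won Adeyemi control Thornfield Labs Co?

Yes

Dae-won holds 80% of Vantage, so Dae-won controls Vantage.
Dae-won holds 100% of Cinder, so Dae-won controls Cinder.
Vantage and Dae-won and Cinder together hold 10% + 65% + 25% = 100% of Thornfield, so Dae-won controls Thornfield.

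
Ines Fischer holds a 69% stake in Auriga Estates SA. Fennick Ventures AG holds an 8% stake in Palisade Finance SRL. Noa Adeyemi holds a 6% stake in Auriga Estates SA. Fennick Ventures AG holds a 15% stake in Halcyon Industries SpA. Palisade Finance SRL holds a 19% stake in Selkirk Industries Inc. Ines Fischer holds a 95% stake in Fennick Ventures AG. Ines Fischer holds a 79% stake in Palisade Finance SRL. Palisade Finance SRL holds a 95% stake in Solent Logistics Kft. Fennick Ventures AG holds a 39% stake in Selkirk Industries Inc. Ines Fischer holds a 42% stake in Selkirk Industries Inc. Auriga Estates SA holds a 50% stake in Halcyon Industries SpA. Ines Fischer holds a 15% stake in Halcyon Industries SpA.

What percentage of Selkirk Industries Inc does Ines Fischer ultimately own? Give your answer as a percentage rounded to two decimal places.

Ines reaches Selkirk along 4 paths.
Via Palisade: 79% × 19% = 15.01%.
Via Fennick → Palisade: 95% × 8% × 19% = 1.444%.
Direct stake: 42% = 42%.
Via Fennick: 95% × 39% = 37.05%.
Total: 15.01% + 1.444% + 42% + 37.05% = 95.504%.
Rounded: 95.50%.

95.50%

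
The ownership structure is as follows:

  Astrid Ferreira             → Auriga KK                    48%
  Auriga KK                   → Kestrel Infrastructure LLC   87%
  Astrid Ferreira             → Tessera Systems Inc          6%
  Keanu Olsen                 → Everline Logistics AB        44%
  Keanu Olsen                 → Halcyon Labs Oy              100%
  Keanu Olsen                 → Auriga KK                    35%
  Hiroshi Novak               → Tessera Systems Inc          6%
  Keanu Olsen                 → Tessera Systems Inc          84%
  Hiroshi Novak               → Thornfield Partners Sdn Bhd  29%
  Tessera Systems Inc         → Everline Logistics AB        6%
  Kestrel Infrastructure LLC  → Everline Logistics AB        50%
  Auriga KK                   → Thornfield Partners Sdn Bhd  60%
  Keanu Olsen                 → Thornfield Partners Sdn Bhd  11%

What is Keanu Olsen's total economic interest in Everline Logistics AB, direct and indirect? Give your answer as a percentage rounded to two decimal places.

64.27%

Keanu reaches Everline along 3 paths.
Via Auriga → Kestrel: 35% × 87% × 50% = 15.225%.
Via Tessera: 84% × 6% = 5.04%.
Direct stake: 44% = 44%.
Total: 15.225% + 5.04% + 44% = 64.265%.
Rounded: 64.27%.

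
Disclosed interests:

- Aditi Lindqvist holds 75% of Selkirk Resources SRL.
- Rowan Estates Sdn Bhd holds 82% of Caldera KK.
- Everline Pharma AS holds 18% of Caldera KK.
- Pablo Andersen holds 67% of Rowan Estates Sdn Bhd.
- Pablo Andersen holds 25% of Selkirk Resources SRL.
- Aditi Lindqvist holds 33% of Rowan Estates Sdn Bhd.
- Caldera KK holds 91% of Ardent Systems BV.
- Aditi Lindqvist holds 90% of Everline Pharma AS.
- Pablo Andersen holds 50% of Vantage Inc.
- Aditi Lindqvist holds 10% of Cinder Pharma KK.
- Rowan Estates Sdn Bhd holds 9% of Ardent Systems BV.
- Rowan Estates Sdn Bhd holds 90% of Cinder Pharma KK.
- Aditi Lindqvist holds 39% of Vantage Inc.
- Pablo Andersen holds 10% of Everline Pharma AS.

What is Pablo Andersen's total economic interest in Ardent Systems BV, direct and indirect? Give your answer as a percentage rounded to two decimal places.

Pablo reaches Ardent along 3 paths.
Via Rowan: 67% × 9% = 6.03%.
Via Everline → Caldera: 10% × 18% × 91% = 1.638%.
Via Rowan → Caldera: 67% × 82% × 91% = 49.9954%.
Total: 6.03% + 1.638% + 49.9954% = 57.6634%.
Rounded: 57.66%.

57.66%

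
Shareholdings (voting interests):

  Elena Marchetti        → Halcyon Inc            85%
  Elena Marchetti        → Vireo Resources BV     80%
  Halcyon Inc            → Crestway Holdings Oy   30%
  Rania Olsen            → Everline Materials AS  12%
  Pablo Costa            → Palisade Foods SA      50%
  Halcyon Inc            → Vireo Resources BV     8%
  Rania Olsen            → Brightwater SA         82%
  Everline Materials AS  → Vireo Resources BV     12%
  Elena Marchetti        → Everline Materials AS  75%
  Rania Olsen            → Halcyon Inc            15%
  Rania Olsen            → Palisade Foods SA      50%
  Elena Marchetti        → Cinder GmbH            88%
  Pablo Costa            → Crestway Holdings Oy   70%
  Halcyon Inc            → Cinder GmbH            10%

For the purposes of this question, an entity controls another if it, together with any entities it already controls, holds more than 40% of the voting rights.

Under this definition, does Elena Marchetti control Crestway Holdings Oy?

Elena holds 85% of Halcyon, so Elena controls Halcyon.
Elena holds 75% of Everline, so Elena controls Everline.
Elena and Halcyon together hold 88% + 10% = 98% of Cinder, so Elena controls Cinder.
Elena and Halcyon and Everline together hold 80% + 8% + 12% = 100% of Vireo, so Elena controls Vireo.
In Crestway, Elena's side holds only 30%, not > 40%.
So Elena does not control Crestway.

No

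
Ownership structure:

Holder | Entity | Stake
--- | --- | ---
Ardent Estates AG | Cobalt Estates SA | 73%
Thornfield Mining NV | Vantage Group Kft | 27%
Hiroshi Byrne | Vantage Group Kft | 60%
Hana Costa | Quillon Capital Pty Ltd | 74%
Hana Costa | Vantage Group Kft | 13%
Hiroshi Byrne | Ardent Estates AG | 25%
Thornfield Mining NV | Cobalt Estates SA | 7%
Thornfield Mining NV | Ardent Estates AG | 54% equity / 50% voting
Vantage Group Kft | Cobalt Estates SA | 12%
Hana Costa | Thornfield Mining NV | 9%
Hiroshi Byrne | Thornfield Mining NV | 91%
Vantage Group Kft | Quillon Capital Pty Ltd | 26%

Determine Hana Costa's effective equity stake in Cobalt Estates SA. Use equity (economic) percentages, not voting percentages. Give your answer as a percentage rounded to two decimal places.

Hana reaches Cobalt along 4 paths.
Via Thornfield → Ardent: 9% × 54% × 73% = 3.5478%.
Via Thornfield: 9% × 7% = 0.63%.
Via Vantage: 13% × 12% = 1.56%.
Via Thornfield → Vantage: 9% × 27% × 12% = 0.2916%.
Total: 3.5478% + 0.63% + 1.56% + 0.2916% = 6.0294%.
Rounded: 6.03%.

6.03%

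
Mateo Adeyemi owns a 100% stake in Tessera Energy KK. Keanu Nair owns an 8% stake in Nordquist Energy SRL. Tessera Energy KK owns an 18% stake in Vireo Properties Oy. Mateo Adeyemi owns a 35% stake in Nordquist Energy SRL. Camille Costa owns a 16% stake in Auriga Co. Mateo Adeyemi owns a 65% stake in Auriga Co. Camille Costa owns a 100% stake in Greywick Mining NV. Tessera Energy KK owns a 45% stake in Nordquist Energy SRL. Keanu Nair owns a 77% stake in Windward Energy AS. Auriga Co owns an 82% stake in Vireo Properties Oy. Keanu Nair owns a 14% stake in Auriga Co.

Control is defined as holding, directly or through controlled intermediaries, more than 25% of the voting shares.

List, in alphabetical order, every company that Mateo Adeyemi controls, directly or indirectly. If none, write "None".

Auriga Co, Nordquist Energy SRL, Tessera Energy KK, Vireo Properties Oy

Mateo holds 65% of Auriga, so Mateo controls Auriga.
Mateo holds 100% of Tessera, so Mateo controls Tessera.
Mateo and Tessera together hold 35% + 45% = 80% of Nordquist, so Mateo controls Nordquist.
Tessera and Auriga together hold 18% + 82% = 100% of Vireo, so Mateo controls Vireo.
No other company's threshold is met.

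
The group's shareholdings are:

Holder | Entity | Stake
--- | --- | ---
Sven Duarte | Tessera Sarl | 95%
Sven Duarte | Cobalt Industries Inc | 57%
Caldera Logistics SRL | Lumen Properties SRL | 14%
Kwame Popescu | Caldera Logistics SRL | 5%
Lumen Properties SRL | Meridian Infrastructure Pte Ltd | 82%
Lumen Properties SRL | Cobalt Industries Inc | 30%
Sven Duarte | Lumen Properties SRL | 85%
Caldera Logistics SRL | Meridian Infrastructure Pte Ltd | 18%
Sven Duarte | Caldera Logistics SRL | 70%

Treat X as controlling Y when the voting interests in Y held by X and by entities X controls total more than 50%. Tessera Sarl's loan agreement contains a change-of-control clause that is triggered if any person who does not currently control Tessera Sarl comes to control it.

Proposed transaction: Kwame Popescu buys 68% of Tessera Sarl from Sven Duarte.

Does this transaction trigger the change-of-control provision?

The purchase adds only to Kwame's holdings (Sven's stake shrinks), so Kwame is the only person who could newly come to control Tessera.
Kwame's largest direct stake is 5% in Caldera, which does not meet the threshold, so Kwame controls no company.
Neither Kwame nor any entity Kwame controls holds any voting interest in Tessera.
So before the transaction, Kwame does not control Tessera.
After the purchase, Kwame holds 68% of Tessera directly, and Sven's stake falls to 27%.
Kwame holds 68% of Tessera, so Kwame controls Tessera.
Kwame did not control Tessera before and does after, so the clause is triggered.

Yes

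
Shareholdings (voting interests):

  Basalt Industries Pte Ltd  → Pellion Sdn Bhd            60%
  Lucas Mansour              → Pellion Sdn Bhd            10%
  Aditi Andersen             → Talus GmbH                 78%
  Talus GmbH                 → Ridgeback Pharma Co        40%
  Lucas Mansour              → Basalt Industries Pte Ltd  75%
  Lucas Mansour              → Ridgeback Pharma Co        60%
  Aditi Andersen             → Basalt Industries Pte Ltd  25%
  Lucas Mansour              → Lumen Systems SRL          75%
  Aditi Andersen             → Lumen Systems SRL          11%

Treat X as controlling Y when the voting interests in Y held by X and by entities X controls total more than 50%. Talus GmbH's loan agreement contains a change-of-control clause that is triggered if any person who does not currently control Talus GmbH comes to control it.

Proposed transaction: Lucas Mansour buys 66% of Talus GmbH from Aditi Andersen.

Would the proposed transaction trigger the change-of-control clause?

Yes

The purchase adds only to Lucas's holdings (Aditi's stake shrinks), so Lucas is the only person who could newly come to control Talus.
Lucas holds 75% of Basalt, so Lucas controls Basalt.
Lucas holds 75% of Lumen, so Lucas controls Lumen.
Basalt and Lucas together hold 60% + 10% = 70% of Pellion, so Lucas controls Pellion.
Lucas holds 60% of Ridgeback, so Lucas controls Ridgeback.
Neither Lucas nor any entity Lucas controls holds any voting interest in Talus.
So before the transaction, Lucas does not control Talus.
After the purchase, Lucas holds 66% of Talus directly, and Aditi's stake falls to 12%.
Lucas holds 66% of Talus, so Lucas controls Talus.
Lucas did not control Talus before and does after, so the clause is triggered.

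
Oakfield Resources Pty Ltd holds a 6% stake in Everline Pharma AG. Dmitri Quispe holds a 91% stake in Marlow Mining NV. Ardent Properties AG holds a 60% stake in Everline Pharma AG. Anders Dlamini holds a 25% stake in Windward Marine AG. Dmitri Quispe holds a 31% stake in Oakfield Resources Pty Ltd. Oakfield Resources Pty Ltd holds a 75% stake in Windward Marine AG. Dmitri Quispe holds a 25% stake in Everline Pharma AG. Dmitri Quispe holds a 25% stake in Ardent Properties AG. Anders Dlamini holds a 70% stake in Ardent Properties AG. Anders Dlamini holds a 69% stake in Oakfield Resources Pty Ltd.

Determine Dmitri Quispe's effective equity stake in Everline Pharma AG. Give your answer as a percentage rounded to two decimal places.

41.86%

Dmitri reaches Everline along 3 paths.
Direct stake: 25% = 25%.
Via Ardent: 25% × 60% = 15%.
Via Oakfield: 31% × 6% = 1.86%.
Total: 25% + 15% + 1.86% = 41.86%.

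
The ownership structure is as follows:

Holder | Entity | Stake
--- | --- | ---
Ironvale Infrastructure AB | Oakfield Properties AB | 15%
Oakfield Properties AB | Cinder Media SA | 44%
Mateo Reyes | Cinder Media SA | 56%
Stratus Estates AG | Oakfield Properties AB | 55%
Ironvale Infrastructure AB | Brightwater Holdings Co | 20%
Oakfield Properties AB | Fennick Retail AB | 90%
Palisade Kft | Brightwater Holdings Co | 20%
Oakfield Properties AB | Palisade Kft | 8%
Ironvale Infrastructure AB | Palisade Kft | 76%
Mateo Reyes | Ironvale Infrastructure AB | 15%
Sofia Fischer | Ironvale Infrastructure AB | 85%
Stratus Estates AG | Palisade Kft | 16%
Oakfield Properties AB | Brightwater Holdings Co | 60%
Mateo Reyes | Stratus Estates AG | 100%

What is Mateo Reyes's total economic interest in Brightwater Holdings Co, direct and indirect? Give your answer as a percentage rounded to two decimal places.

43.75%

Mateo reaches Brightwater along 7 paths.
Via Ironvale → Palisade: 15% × 76% × 20% = 2.28%.
Via Stratus → Palisade: 100% × 16% × 20% = 3.2%.
Via Ironvale → Oakfield → Palisade: 15% × 15% × 8% × 20% = 0.036%.
Via Stratus → Oakfield → Palisade: 100% × 55% × 8% × 20% = 0.88%.
Via Ironvale: 15% × 20% = 3%.
Via Ironvale → Oakfield: 15% × 15% × 60% = 1.35%.
Via Stratus → Oakfield: 100% × 55% × 60% = 33%.
Total: 2.28% + 3.2% + 0.036% + 0.88% + 3% + 1.35% + 33% = 43.746%.
Rounded: 43.75%.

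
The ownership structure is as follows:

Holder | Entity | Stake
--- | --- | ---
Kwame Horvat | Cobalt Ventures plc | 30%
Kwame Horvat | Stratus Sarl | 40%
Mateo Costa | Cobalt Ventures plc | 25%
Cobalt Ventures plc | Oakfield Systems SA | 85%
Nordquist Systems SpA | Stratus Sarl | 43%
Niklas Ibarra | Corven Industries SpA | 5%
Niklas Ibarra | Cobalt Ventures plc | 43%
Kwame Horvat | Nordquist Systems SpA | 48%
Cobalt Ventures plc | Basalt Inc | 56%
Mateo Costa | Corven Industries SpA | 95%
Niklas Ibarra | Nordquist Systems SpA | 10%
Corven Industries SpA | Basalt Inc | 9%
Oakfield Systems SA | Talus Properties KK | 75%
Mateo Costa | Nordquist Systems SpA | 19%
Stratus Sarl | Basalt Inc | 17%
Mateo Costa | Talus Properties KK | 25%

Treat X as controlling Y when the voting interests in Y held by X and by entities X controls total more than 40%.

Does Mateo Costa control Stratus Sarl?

Mateo holds 95% of Corven, so Mateo controls Corven.
Neither Mateo nor any entity Mateo controls holds any voting interest in Stratus.
So Mateo does not control Stratus.

No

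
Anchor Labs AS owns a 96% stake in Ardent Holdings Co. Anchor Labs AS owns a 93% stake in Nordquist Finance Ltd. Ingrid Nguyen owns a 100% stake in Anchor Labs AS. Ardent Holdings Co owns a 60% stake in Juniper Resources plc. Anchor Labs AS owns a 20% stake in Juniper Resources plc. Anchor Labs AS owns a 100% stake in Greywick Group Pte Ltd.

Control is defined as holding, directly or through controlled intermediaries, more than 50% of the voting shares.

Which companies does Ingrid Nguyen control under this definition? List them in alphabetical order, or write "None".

Ingrid holds 100% of Anchor, so Ingrid controls Anchor.
Anchor holds 96% of Ardent, so Ingrid controls Ardent.
Anchor holds 100% of Greywick, so Ingrid controls Greywick.
Ardent and Anchor together hold 60% + 20% = 80% of Juniper, so Ingrid controls Juniper.
Anchor holds 93% of Nordquist, so Ingrid controls Nordquist.

Anchor Labs AS, Ardent Holdings Co, Greywick Group Pte Ltd, Juniper Resources plc, Nordquist Finance Ltd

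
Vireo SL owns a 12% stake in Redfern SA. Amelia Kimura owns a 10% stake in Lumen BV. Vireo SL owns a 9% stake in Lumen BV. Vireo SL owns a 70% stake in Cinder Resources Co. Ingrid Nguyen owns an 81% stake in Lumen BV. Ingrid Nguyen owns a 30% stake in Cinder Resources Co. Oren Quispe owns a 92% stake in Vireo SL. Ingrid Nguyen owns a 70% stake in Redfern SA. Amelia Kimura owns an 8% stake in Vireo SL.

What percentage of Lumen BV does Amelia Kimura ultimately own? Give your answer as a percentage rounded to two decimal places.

10.72%

Amelia reaches Lumen along 2 paths.
Direct stake: 10% = 10%.
Via Vireo: 8% × 9% = 0.72%.
Total: 10% + 0.72% = 10.72%.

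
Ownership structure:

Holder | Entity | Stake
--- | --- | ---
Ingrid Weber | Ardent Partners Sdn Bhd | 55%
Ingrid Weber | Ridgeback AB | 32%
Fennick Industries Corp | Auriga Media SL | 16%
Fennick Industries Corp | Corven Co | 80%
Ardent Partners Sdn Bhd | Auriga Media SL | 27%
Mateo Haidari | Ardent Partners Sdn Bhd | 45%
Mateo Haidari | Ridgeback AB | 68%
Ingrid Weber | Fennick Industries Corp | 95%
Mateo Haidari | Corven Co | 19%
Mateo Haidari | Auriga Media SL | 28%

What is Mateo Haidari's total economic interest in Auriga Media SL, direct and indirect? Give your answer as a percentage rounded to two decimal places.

Mateo reaches Auriga along 2 paths.
Via Ardent: 45% × 27% = 12.15%.
Direct stake: 28% = 28%.
Total: 12.15% + 28% = 40.15%.

40.15%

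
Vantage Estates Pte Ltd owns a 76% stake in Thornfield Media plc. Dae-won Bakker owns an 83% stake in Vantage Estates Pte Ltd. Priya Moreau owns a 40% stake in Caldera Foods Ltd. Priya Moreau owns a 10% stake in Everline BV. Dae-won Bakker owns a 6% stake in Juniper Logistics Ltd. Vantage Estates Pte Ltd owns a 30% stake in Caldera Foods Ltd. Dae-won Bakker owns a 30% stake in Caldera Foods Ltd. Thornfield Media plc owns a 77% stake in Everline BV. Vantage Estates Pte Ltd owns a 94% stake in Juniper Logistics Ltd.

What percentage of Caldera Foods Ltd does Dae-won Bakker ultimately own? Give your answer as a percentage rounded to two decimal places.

54.90%

Dae-won reaches Caldera along 2 paths.
Via Vantage: 83% × 30% = 24.9%.
Direct stake: 30% = 30%.
Total: 24.9% + 30% = 54.9%.
Rounded: 54.90%.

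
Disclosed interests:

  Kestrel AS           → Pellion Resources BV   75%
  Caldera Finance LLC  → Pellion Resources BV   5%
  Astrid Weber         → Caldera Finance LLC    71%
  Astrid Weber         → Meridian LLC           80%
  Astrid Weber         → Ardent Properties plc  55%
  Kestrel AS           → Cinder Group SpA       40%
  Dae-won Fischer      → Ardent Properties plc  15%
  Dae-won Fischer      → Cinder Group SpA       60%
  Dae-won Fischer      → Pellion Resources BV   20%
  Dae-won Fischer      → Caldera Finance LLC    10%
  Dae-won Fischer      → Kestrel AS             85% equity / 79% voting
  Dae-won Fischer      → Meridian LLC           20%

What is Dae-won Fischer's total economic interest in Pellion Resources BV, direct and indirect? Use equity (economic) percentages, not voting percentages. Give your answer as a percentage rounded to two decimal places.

84.25%

Dae-won reaches Pellion along 3 paths.
Via Caldera: 10% × 5% = 0.5%.
Direct stake: 20% = 20%.
Via Kestrel: 85% × 75% = 63.75%.
Total: 0.5% + 20% + 63.75% = 84.25%.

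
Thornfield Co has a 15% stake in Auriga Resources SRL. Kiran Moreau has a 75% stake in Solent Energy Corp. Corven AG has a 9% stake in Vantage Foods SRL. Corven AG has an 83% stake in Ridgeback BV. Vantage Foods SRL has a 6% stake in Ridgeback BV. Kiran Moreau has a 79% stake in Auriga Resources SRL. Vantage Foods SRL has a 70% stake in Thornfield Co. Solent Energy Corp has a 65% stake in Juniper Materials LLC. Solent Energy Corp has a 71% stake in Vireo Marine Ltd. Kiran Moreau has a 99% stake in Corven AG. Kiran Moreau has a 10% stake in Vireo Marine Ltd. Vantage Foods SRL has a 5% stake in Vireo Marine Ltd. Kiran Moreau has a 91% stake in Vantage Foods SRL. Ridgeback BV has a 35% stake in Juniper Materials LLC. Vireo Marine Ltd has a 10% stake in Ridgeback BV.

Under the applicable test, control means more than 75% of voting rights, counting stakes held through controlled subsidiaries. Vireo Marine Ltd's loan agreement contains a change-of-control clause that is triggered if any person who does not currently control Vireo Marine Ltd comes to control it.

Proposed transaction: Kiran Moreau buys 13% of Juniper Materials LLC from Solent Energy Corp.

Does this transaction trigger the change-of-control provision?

No

The purchase adds only to Kiran's holdings (Solent's stake shrinks), so Kiran is the only person who could newly come to control Vireo.
Kiran holds 99% of Corven, so Kiran controls Corven.
Kiran and Corven together hold 91% + 9% = 100% of Vantage, so Kiran controls Vantage.
Corven and Vantage together hold 83% + 6% = 89% of Ridgeback, so Kiran controls Ridgeback.
Kiran holds 79% of Auriga, so Kiran controls Auriga.
In Vireo, Kiran's side holds only 5% + 10% = 15%, not > 75%.
So before the transaction, Kiran does not control Vireo.
After the purchase, Kiran holds 13% of Juniper directly, and Solent's stake falls to 52%.
Kiran's side now holds 35% + 13% = 48% of Juniper, not > 75%, so Kiran still does not control Juniper.
After the transaction, Kiran's side holds 5% + 10% = 15% of Vireo, not > 75%, so Kiran still does not control Vireo.
No new person acquires control, so the clause is not triggered.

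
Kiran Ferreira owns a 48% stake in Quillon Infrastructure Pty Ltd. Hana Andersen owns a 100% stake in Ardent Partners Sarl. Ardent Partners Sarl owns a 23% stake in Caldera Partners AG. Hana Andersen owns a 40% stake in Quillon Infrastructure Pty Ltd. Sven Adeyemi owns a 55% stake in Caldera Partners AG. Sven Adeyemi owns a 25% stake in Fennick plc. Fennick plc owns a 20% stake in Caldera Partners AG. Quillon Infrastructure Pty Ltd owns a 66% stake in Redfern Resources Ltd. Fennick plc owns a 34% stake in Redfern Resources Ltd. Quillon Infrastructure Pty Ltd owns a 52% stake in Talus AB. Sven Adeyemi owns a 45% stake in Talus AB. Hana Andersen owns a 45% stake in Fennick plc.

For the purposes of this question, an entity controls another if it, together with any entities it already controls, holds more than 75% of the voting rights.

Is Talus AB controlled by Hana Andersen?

No

Hana holds 100% of Ardent, so Hana controls Ardent.
Neither Hana nor any entity Hana controls holds any voting interest in Talus.
So Hana does not control Talus.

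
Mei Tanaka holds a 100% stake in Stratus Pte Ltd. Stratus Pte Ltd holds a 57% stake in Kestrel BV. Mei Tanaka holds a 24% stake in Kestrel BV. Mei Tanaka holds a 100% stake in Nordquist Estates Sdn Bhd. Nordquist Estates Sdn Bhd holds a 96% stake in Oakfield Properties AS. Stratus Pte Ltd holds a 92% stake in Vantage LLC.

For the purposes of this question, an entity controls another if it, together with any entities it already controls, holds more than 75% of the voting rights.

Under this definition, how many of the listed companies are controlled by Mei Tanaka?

5

Mei holds 100% of Stratus, so Mei controls Stratus.
Stratus holds 92% of Vantage, so Mei controls Vantage.
Mei holds 100% of Nordquist, so Mei controls Nordquist.
Mei and Stratus together hold 24% + 57% = 81% of Kestrel, so Mei controls Kestrel.
Nordquist holds 96% of Oakfield, so Mei controls Oakfield.
Mei controls 5 companies.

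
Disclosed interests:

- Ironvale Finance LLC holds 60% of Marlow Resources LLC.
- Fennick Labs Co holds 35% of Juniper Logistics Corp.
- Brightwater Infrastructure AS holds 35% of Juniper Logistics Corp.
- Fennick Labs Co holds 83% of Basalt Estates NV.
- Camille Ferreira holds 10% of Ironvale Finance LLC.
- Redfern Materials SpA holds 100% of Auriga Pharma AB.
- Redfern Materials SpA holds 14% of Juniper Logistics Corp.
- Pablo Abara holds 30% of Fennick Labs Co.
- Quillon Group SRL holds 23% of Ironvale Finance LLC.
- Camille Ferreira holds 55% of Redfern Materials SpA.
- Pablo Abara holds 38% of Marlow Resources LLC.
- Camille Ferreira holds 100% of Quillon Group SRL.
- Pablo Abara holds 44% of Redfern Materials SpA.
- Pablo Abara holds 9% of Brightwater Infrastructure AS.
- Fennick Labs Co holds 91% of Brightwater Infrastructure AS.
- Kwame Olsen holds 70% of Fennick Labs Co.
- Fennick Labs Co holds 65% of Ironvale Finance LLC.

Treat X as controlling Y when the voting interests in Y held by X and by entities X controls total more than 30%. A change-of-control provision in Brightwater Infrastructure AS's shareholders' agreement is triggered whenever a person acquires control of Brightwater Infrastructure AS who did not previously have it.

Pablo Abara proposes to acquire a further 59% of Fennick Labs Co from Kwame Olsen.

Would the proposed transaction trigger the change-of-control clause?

Yes

The purchase adds only to Pablo's holdings (Kwame's stake shrinks), so Pablo is the only person who could newly come to control Brightwater.
Pablo holds 44% of Redfern, so Pablo controls Redfern.
Redfern holds 100% of Auriga, so Pablo controls Auriga.
Pablo holds 38% of Marlow, so Pablo controls Marlow.
In Brightwater, Pablo's side holds only 9%, not > 30%.
So before the transaction, Pablo does not control Brightwater.
After the purchase, Pablo's direct stake in Fennick rises to 30% + 59% = 89%, and Kwame's stake falls to 11%.
Pablo holds 89% of Fennick, so Pablo controls Fennick.
Pablo and Fennick together hold 9% + 91% = 100% of Brightwater, so Pablo controls Brightwater.
Pablo did not control Brightwater before and does after, so the clause is triggered.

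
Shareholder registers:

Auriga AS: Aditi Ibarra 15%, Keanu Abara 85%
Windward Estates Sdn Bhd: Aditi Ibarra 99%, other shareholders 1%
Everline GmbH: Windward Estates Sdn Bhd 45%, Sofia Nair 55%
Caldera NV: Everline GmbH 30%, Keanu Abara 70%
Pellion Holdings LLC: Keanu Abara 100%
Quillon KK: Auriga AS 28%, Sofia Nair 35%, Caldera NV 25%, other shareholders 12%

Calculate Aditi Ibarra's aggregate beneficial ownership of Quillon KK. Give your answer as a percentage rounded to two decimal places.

7.54%

Aditi reaches Quillon along 2 paths.
Via Auriga: 15% × 28% = 4.2%.
Via Windward → Everline → Caldera: 99% × 45% × 30% × 25% = 3.34125%.
Total: 4.2% + 3.34125% = 7.54125%.
Rounded: 7.54%.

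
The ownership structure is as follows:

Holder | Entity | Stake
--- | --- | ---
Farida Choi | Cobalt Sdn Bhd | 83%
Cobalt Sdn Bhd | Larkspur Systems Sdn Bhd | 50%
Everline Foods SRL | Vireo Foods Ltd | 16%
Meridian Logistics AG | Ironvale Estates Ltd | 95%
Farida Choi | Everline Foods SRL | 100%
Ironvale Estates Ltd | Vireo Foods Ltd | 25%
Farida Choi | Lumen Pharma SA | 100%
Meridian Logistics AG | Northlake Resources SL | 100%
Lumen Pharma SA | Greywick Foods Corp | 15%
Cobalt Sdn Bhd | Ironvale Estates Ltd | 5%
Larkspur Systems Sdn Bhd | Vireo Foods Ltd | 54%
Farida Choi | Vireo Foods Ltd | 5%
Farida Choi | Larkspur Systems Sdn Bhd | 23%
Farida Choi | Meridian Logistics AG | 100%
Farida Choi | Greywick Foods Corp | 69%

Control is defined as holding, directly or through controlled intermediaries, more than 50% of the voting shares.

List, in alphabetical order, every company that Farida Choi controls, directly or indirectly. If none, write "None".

Cobalt Sdn Bhd, Everline Foods SRL, Greywick Foods Corp, Ironvale Estates Ltd, Larkspur Systems Sdn Bhd, Lumen Pharma SA, Meridian Logistics AG, Northlake Resources SL, Vireo Foods Ltd

Farida holds 83% of Cobalt, so Farida controls Cobalt.
Farida holds 100% of Everline, so Farida controls Everline.
Farida holds 100% of Meridian, so Farida controls Meridian.
Farida and Cobalt together hold 23% + 50% = 73% of Larkspur, so Farida controls Larkspur.
Farida holds 100% of Lumen, so Farida controls Lumen.
Meridian and Cobalt together hold 95% + 5% = 100% of Ironvale, so Farida controls Ironvale.
Meridian holds 100% of Northlake, so Farida controls Northlake.
Ironvale and Farida and Larkspur and Everline together hold 25% + 5% + 54% + 16% = 100% of Vireo, so Farida controls Vireo.
Farida and Lumen together hold 69% + 15% = 84% of Greywick, so Farida controls Greywick.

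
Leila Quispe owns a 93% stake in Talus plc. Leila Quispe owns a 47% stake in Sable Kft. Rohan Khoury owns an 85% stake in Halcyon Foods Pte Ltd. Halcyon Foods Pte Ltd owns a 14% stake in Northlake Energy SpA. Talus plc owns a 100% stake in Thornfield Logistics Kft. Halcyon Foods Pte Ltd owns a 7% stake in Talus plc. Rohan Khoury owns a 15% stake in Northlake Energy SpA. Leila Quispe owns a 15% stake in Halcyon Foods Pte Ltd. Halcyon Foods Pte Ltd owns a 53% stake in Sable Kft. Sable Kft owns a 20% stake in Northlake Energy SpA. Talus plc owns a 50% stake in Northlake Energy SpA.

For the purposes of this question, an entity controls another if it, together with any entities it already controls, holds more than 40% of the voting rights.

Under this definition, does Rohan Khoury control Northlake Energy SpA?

Rohan holds 85% of Halcyon, so Rohan controls Halcyon.
Halcyon holds 53% of Sable, so Rohan controls Sable.
Rohan and Sable and Halcyon together hold 15% + 20% + 14% = 49% of Northlake, so Rohan controls Northlake.

Yes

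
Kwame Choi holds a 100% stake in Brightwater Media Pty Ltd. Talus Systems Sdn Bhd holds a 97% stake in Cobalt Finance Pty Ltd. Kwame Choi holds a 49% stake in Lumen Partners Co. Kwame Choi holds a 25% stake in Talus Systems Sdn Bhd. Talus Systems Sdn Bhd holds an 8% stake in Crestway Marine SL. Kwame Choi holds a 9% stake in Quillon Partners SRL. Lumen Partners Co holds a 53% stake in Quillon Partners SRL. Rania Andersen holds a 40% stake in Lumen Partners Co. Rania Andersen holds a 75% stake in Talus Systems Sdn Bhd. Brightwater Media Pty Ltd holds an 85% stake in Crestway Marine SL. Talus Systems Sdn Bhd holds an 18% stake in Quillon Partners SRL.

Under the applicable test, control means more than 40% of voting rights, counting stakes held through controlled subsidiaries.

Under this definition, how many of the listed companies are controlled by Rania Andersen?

2

Rania holds 75% of Talus, so Rania controls Talus.
Talus holds 97% of Cobalt, so Rania controls Cobalt.
No other company's threshold is met.
Rania controls 2 companies.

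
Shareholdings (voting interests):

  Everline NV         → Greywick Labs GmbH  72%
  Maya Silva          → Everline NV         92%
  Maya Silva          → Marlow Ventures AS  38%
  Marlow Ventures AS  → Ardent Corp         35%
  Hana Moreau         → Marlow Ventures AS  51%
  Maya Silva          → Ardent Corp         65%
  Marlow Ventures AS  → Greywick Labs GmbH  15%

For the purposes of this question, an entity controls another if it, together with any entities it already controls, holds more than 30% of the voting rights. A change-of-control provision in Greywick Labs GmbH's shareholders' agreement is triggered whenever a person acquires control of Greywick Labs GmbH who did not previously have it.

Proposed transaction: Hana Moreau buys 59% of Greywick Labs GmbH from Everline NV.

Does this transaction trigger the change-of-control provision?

Yes

The purchase adds only to Hana's holdings (Everline's stake shrinks), so Hana is the only person who could newly come to control Greywick.
Hana holds 51% of Marlow, so Hana controls Marlow.
Marlow holds 35% of Ardent, so Hana controls Ardent.
In Greywick, Hana's side holds only 15%, not > 30%.
So before the transaction, Hana does not control Greywick.
After the purchase, Hana holds 59% of Greywick directly, and Everline's stake falls to 13%.
Marlow and Hana together hold 15% + 59% = 74% of Greywick, so Hana controls Greywick.
Hana did not control Greywick before and does after, so the clause is triggered.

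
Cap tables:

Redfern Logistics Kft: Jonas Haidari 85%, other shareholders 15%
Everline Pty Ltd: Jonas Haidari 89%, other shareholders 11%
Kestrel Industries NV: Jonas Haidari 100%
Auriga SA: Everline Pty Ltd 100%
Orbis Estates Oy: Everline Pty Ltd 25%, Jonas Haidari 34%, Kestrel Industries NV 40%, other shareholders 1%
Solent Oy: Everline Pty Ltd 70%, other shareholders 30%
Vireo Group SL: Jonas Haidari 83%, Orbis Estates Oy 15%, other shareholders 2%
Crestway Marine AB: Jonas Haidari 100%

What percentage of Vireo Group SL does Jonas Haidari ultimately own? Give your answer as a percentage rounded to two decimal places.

Jonas reaches Vireo along 4 paths.
Direct stake: 83% = 83%.
Via Everline → Orbis: 89% × 25% × 15% = 3.3375%.
Via Orbis: 34% × 15% = 5.1%.
Via Kestrel → Orbis: 100% × 40% × 15% = 6%.
Total: 83% + 3.3375% + 5.1% + 6% = 97.4375%.
Rounded: 97.44%.

97.44%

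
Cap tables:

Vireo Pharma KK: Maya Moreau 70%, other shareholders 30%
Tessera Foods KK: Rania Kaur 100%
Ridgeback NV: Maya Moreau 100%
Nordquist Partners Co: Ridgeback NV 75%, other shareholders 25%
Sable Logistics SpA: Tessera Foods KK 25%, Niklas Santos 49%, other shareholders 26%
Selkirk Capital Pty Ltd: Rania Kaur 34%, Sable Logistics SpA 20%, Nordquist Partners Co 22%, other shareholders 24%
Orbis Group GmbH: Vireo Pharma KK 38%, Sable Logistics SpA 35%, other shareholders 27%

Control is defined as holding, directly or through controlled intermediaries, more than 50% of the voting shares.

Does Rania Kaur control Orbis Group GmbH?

No

Rania holds 100% of Tessera, so Rania controls Tessera.
Neither Rania nor any entity Rania controls holds any voting interest in Orbis.
So Rania does not control Orbis.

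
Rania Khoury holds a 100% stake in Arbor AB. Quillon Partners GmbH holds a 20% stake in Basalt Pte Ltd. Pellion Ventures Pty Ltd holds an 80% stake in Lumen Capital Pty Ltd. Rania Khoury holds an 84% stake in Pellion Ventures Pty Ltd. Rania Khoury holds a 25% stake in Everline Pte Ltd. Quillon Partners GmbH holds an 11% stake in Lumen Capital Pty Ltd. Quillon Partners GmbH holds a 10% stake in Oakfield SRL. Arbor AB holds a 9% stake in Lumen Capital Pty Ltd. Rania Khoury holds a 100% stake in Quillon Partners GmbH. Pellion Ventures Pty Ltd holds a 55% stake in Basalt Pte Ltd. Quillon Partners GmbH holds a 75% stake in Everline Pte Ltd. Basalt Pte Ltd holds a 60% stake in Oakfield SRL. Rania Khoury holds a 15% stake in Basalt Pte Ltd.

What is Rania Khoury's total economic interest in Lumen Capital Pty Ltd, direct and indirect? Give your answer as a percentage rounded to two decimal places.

Rania reaches Lumen along 3 paths.
Via Quillon: 100% × 11% = 11%.
Via Arbor: 100% × 9% = 9%.
Via Pellion: 84% × 80% = 67.2%.
Total: 11% + 9% + 67.2% = 87.2%.
Rounded: 87.20%.

87.20%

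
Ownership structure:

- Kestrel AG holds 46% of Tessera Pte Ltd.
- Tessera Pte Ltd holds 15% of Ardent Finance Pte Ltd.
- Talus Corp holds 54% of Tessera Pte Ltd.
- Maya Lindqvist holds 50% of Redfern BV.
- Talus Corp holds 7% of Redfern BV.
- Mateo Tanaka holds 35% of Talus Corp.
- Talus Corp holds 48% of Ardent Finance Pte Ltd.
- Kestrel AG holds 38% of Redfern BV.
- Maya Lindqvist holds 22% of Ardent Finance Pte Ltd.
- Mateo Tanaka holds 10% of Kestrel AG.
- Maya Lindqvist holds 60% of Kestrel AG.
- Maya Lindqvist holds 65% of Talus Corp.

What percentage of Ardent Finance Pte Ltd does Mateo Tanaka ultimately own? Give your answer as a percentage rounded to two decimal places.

20.33%

Mateo reaches Ardent along 3 paths.
Via Talus: 35% × 48% = 16.8%.
Via Talus → Tessera: 35% × 54% × 15% = 2.835%.
Via Kestrel → Tessera: 10% × 46% × 15% = 0.69%.
Total: 16.8% + 2.835% + 0.69% = 20.325%.
Rounded: 20.33%.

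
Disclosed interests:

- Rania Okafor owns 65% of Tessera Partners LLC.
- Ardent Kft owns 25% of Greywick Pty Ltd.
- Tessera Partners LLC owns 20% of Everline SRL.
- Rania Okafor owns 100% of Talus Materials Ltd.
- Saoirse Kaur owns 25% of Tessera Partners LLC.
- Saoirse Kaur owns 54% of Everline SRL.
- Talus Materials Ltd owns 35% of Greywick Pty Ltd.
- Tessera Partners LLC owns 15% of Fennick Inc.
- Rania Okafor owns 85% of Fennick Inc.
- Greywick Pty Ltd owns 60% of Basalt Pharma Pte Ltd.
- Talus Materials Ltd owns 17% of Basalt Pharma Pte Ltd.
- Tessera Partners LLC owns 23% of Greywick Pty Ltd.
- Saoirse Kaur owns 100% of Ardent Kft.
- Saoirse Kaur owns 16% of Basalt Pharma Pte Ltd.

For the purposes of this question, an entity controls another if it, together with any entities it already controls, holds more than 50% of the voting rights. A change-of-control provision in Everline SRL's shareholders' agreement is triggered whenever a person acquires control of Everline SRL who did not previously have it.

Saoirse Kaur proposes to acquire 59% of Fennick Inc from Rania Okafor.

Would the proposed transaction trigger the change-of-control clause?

No

The purchase adds only to Saoirse's holdings (Rania's stake shrinks), so Saoirse is the only person who could newly come to control Everline.
Saoirse holds 54% of Everline, so Saoirse controls Everline.
So Saoirse already controls Everline before the transaction.
After the purchase, Saoirse holds 59% of Fennick directly, and Rania's stake falls to 26%.
Saoirse controlled Everline already, so this is not a new person acquiring control; every other person's position is unchanged or reduced.
No new person acquires control, so the clause is not triggered.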